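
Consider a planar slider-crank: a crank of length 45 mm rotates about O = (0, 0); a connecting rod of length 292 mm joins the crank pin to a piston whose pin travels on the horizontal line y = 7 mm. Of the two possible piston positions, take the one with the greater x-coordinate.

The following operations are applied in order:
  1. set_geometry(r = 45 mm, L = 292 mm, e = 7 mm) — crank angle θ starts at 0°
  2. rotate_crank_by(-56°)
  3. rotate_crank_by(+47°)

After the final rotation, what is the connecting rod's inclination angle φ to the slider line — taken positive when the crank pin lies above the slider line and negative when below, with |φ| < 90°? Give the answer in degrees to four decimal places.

-2.7559

set_geometry: r = 45 mm, L = 292 mm, e = 7 mm; θ ← 0°
rotate_crank_by(-56°): θ ← 0° -56° = -56°
rotate_crank_by(+47°): θ ← -56° +47° = -9°
crank pin P = (r cos θ, r sin θ) = (44.445975, -7.039551)
h = r sin θ − e = -7.039551 − 7 = -14.039551
sin φ = h / L = -14.039551 / 292 = -0.04808065
φ = arcsin(-0.04808065) = -2.755881°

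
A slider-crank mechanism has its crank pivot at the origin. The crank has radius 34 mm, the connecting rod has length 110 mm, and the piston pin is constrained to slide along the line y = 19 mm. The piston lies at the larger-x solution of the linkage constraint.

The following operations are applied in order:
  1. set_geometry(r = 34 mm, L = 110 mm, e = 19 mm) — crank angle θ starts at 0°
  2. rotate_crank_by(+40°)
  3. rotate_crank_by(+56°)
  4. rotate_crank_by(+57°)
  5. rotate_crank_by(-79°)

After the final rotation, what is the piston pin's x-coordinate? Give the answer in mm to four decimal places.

118.5173

set_geometry: r = 34 mm, L = 110 mm, e = 19 mm; θ ← 0°
rotate_crank_by(+40°): θ ← 0° +40° = 40°
rotate_crank_by(+56°): θ ← 40° +56° = 96°
rotate_crank_by(+57°): θ ← 96° +57° = 153°
rotate_crank_by(-79°): θ ← 153° -79° = 74°
crank pin P = (r cos θ, r sin θ) = (9.371670, 32.682898)
h = r sin θ − e = 32.682898 − 19 = 13.682898
x = r cos θ + √(L² − h²) = 9.371670 + √(12100.0 − 187.2217) = 9.371670 + 109.145675 = 118.517345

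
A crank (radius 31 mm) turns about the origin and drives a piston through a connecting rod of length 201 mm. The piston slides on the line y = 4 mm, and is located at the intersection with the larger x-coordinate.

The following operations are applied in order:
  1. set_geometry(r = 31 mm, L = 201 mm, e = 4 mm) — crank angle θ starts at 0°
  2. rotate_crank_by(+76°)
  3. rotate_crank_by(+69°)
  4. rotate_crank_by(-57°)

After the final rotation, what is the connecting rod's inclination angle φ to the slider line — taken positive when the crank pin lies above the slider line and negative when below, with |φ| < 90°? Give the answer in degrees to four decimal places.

set_geometry: r = 31 mm, L = 201 mm, e = 4 mm; θ ← 0°
rotate_crank_by(+76°): θ ← 0° +76° = 76°
rotate_crank_by(+69°): θ ← 76° +69° = 145°
rotate_crank_by(-57°): θ ← 145° -57° = 88°
crank pin P = (r cos θ, r sin θ) = (1.081884, 30.981116)
h = r sin θ − e = 30.981116 − 4 = 26.981116
sin φ = h / L = 26.981116 / 201 = 0.13423441
φ = arcsin(0.13423441) = 7.714352°

7.7144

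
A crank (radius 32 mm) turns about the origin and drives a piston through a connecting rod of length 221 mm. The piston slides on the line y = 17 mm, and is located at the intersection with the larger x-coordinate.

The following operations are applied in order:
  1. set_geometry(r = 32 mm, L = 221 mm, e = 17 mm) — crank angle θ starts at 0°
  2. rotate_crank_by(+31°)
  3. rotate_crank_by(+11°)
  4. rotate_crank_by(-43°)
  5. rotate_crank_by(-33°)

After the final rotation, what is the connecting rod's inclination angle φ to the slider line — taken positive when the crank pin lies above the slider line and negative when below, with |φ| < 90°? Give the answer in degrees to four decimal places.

-9.0846

set_geometry: r = 32 mm, L = 221 mm, e = 17 mm; θ ← 0°
rotate_crank_by(+31°): θ ← 0° +31° = 31°
rotate_crank_by(+11°): θ ← 31° +11° = 42°
rotate_crank_by(-43°): θ ← 42° -43° = -1°
rotate_crank_by(-33°): θ ← -1° -33° = -34°
crank pin P = (r cos θ, r sin θ) = (26.529202, -17.894173)
h = r sin θ − e = -17.894173 − 17 = -34.894173
sin φ = h / L = -34.894173 / 221 = -0.15789219
φ = arcsin(-0.15789219) = -9.084572°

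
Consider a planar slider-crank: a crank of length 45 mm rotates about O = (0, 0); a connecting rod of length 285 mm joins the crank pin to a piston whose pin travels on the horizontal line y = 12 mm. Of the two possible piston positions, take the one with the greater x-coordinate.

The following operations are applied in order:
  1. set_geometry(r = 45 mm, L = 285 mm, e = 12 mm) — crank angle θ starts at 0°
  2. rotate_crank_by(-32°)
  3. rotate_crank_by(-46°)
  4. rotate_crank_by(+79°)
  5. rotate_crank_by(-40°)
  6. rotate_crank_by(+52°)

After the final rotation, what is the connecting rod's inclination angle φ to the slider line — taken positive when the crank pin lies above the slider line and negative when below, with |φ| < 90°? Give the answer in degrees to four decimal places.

-0.3774

set_geometry: r = 45 mm, L = 285 mm, e = 12 mm; θ ← 0°
rotate_crank_by(-32°): θ ← 0° -32° = -32°
rotate_crank_by(-46°): θ ← -32° -46° = -78°
rotate_crank_by(+79°): θ ← -78° +79° = 1°
rotate_crank_by(-40°): θ ← 1° -40° = -39°
rotate_crank_by(+52°): θ ← -39° +52° = 13°
crank pin P = (r cos θ, r sin θ) = (43.846653, 10.122797)
h = r sin θ − e = 10.122797 − 12 = -1.877203
sin φ = h / L = -1.877203 / 285 = -0.00658668
φ = arcsin(-0.00658668) = -0.377391°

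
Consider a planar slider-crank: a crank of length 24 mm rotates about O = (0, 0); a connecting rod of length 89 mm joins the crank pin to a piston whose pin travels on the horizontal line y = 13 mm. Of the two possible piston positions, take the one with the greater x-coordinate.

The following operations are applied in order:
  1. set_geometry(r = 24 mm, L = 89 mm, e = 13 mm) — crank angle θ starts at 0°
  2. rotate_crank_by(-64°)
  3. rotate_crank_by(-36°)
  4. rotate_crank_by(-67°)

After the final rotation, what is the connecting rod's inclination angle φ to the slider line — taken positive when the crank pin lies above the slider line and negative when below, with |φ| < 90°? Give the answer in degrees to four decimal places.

-11.9307

set_geometry: r = 24 mm, L = 89 mm, e = 13 mm; θ ← 0°
rotate_crank_by(-64°): θ ← 0° -64° = -64°
rotate_crank_by(-36°): θ ← -64° -36° = -100°
rotate_crank_by(-67°): θ ← -100° -67° = -167°
crank pin P = (r cos θ, r sin θ) = (-23.384882, -5.398825)
h = r sin θ − e = -5.398825 − 13 = -18.398825
sin φ = h / L = -18.398825 / 89 = -0.20672837
φ = arcsin(-0.20672837) = -11.930695°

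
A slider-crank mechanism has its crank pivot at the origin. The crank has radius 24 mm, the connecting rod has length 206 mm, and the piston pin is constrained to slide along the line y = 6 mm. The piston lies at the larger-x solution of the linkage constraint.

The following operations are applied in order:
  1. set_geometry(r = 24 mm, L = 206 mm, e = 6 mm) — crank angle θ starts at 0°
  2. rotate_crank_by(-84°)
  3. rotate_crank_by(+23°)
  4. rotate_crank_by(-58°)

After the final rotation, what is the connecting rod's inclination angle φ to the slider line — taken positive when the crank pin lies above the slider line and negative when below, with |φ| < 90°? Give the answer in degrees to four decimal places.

set_geometry: r = 24 mm, L = 206 mm, e = 6 mm; θ ← 0°
rotate_crank_by(-84°): θ ← 0° -84° = -84°
rotate_crank_by(+23°): θ ← -84° +23° = -61°
rotate_crank_by(-58°): θ ← -61° -58° = -119°
crank pin P = (r cos θ, r sin θ) = (-11.635431, -20.990873)
h = r sin θ − e = -20.990873 − 6 = -26.990873
sin φ = h / L = -26.990873 / 206 = -0.13102366
φ = arcsin(-0.13102366) = -7.528749°

-7.5287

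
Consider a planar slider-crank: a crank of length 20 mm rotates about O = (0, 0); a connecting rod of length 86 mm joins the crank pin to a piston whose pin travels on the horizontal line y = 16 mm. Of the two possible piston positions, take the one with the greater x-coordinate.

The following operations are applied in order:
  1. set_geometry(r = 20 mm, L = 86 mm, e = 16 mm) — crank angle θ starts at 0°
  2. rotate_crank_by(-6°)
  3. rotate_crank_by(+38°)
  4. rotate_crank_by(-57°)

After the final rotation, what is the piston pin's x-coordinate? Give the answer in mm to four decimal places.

100.5766

set_geometry: r = 20 mm, L = 86 mm, e = 16 mm; θ ← 0°
rotate_crank_by(-6°): θ ← 0° -6° = -6°
rotate_crank_by(+38°): θ ← -6° +38° = 32°
rotate_crank_by(-57°): θ ← 32° -57° = -25°
crank pin P = (r cos θ, r sin θ) = (18.126156, -8.452365)
h = r sin θ − e = -8.452365 − 16 = -24.452365
x = r cos θ + √(L² − h²) = 18.126156 + √(7396.0 − 597.9182) = 18.126156 + 82.450481 = 100.576637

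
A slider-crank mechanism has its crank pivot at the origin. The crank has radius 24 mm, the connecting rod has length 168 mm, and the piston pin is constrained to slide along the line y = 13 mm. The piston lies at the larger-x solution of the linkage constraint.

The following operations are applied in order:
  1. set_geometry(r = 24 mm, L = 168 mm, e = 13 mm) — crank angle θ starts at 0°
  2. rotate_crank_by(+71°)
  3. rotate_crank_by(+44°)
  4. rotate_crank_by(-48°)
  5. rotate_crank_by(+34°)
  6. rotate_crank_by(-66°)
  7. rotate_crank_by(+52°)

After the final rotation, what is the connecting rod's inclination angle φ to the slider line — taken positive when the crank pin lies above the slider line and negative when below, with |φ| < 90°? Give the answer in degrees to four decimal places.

3.7430

set_geometry: r = 24 mm, L = 168 mm, e = 13 mm; θ ← 0°
rotate_crank_by(+71°): θ ← 0° +71° = 71°
rotate_crank_by(+44°): θ ← 71° +44° = 115°
rotate_crank_by(-48°): θ ← 115° -48° = 67°
rotate_crank_by(+34°): θ ← 67° +34° = 101°
rotate_crank_by(-66°): θ ← 101° -66° = 35°
rotate_crank_by(+52°): θ ← 35° +52° = 87°
crank pin P = (r cos θ, r sin θ) = (1.256063, 23.967109)
h = r sin θ − e = 23.967109 − 13 = 10.967109
sin φ = h / L = 10.967109 / 168 = 0.06528041
φ = arcsin(0.06528041) = 3.742954°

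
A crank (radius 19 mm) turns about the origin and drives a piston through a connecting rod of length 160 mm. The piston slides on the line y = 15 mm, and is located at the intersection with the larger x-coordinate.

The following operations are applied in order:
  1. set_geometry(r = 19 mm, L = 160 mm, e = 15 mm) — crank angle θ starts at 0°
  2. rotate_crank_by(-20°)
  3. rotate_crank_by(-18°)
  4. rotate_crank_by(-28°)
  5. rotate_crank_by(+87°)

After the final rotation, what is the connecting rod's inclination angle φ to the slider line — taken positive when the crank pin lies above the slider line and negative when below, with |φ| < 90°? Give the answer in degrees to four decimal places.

set_geometry: r = 19 mm, L = 160 mm, e = 15 mm; θ ← 0°
rotate_crank_by(-20°): θ ← 0° -20° = -20°
rotate_crank_by(-18°): θ ← -20° -18° = -38°
rotate_crank_by(-28°): θ ← -38° -28° = -66°
rotate_crank_by(+87°): θ ← -66° +87° = 21°
crank pin P = (r cos θ, r sin θ) = (17.738028, 6.808991)
h = r sin θ − e = 6.808991 − 15 = -8.191009
sin φ = h / L = -8.191009 / 160 = -0.05119381
φ = arcsin(-0.05119381) = -2.934472°

-2.9345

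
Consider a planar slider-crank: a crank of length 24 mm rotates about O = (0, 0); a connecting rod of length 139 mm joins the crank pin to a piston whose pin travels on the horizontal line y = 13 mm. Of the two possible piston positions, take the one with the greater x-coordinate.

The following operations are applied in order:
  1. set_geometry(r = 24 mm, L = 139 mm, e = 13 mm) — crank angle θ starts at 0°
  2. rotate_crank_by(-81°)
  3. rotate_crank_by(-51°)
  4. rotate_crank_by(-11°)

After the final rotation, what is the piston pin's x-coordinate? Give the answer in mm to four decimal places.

117.0966

set_geometry: r = 24 mm, L = 139 mm, e = 13 mm; θ ← 0°
rotate_crank_by(-81°): θ ← 0° -81° = -81°
rotate_crank_by(-51°): θ ← -81° -51° = -132°
rotate_crank_by(-11°): θ ← -132° -11° = -143°
crank pin P = (r cos θ, r sin θ) = (-19.167252, -14.443561)
h = r sin θ − e = -14.443561 − 13 = -27.443561
x = r cos θ + √(L² − h²) = -19.167252 + √(19321.0 − 753.1490) = -19.167252 + 136.263902 = 117.096650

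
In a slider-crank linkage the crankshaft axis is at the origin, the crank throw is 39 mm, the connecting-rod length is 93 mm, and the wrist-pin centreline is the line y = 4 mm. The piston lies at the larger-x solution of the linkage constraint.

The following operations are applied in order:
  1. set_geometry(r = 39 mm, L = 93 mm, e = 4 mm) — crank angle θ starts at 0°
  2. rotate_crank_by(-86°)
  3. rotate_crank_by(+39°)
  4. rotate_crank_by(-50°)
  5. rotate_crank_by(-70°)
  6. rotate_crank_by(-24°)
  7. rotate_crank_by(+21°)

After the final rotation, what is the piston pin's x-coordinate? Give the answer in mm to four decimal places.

53.9665

set_geometry: r = 39 mm, L = 93 mm, e = 4 mm; θ ← 0°
rotate_crank_by(-86°): θ ← 0° -86° = -86°
rotate_crank_by(+39°): θ ← -86° +39° = -47°
rotate_crank_by(-50°): θ ← -47° -50° = -97°
rotate_crank_by(-70°): θ ← -97° -70° = -167°
rotate_crank_by(-24°): θ ← -167° -24° = -191°
rotate_crank_by(+21°): θ ← -191° +21° = -170°
crank pin P = (r cos θ, r sin θ) = (-38.407502, -6.772279)
h = r sin θ − e = -6.772279 − 4 = -10.772279
x = r cos θ + √(L² − h²) = -38.407502 + √(8649.0 − 116.0420) = -38.407502 + 92.374012 = 53.966509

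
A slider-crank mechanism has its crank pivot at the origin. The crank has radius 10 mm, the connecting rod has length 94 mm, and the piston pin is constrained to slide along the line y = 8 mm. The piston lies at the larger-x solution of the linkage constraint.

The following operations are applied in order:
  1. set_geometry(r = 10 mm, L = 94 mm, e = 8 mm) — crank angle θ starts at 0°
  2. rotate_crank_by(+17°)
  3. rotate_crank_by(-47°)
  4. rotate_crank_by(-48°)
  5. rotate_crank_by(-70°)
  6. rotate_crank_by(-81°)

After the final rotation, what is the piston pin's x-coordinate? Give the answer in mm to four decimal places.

set_geometry: r = 10 mm, L = 94 mm, e = 8 mm; θ ← 0°
rotate_crank_by(+17°): θ ← 0° +17° = 17°
rotate_crank_by(-47°): θ ← 17° -47° = -30°
rotate_crank_by(-48°): θ ← -30° -48° = -78°
rotate_crank_by(-70°): θ ← -78° -70° = -148°
rotate_crank_by(-81°): θ ← -148° -81° = -229°
crank pin P = (r cos θ, r sin θ) = (-6.560590, 7.547096)
h = r sin θ − e = 7.547096 − 8 = -0.452904
x = r cos θ + √(L² − h²) = -6.560590 + √(8836.0 − 0.2051) = -6.560590 + 93.998909 = 87.438319

87.4383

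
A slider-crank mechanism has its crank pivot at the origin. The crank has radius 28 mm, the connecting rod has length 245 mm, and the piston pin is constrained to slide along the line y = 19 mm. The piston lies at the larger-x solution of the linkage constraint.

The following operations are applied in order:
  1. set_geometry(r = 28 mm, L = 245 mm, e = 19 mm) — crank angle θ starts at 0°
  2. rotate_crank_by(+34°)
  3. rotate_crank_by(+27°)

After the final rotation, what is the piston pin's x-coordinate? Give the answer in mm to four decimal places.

set_geometry: r = 28 mm, L = 245 mm, e = 19 mm; θ ← 0°
rotate_crank_by(+34°): θ ← 0° +34° = 34°
rotate_crank_by(+27°): θ ← 34° +27° = 61°
crank pin P = (r cos θ, r sin θ) = (13.574669, 24.489352)
h = r sin θ − e = 24.489352 − 19 = 5.489352
x = r cos θ + √(L² − h²) = 13.574669 + √(60025.0 − 30.1330) = 13.574669 + 244.938496 = 258.513166

258.5132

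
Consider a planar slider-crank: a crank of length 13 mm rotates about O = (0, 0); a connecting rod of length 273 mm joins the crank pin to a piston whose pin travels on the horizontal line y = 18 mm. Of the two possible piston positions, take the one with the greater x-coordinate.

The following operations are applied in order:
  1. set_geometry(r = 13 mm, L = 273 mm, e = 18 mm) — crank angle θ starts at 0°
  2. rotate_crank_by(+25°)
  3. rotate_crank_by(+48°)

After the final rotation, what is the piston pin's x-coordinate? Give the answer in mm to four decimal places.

276.7440

set_geometry: r = 13 mm, L = 273 mm, e = 18 mm; θ ← 0°
rotate_crank_by(+25°): θ ← 0° +25° = 25°
rotate_crank_by(+48°): θ ← 25° +48° = 73°
crank pin P = (r cos θ, r sin θ) = (3.800832, 12.431962)
h = r sin θ − e = 12.431962 − 18 = -5.568038
x = r cos θ + √(L² − h²) = 3.800832 + √(74529.0 − 31.0030) = 3.800832 + 272.943212 = 276.744044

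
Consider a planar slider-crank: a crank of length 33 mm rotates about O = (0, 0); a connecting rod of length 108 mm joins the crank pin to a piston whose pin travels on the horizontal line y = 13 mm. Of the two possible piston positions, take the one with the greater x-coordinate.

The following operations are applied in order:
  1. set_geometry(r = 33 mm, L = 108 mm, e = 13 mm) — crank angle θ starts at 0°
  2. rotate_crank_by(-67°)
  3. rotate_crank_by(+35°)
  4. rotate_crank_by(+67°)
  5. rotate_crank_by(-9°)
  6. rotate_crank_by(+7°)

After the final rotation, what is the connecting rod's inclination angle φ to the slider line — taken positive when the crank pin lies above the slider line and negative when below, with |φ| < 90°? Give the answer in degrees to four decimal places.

2.6392

set_geometry: r = 33 mm, L = 108 mm, e = 13 mm; θ ← 0°
rotate_crank_by(-67°): θ ← 0° -67° = -67°
rotate_crank_by(+35°): θ ← -67° +35° = -32°
rotate_crank_by(+67°): θ ← -32° +67° = 35°
rotate_crank_by(-9°): θ ← 35° -9° = 26°
rotate_crank_by(+7°): θ ← 26° +7° = 33°
crank pin P = (r cos θ, r sin θ) = (27.676129, 17.973088)
h = r sin θ − e = 17.973088 − 13 = 4.973088
sin φ = h / L = 4.973088 / 108 = 0.04604711
φ = arcsin(0.04604711) = 2.639238°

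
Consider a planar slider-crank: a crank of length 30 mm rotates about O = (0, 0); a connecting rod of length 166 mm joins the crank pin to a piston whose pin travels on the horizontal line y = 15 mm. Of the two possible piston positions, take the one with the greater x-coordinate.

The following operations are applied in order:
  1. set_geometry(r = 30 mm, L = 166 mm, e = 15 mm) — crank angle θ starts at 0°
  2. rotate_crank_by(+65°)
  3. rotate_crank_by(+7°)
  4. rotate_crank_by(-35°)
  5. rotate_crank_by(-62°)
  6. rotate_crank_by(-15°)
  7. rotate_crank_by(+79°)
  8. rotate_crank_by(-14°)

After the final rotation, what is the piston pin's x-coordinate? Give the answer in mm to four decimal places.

193.1730

set_geometry: r = 30 mm, L = 166 mm, e = 15 mm; θ ← 0°
rotate_crank_by(+65°): θ ← 0° +65° = 65°
rotate_crank_by(+7°): θ ← 65° +7° = 72°
rotate_crank_by(-35°): θ ← 72° -35° = 37°
rotate_crank_by(-62°): θ ← 37° -62° = -25°
rotate_crank_by(-15°): θ ← -25° -15° = -40°
rotate_crank_by(+79°): θ ← -40° +79° = 39°
rotate_crank_by(-14°): θ ← 39° -14° = 25°
crank pin P = (r cos θ, r sin θ) = (27.189234, 12.678548)
h = r sin θ − e = 12.678548 − 15 = -2.321452
x = r cos θ + √(L² − h²) = 27.189234 + √(27556.0 − 5.3891) = 27.189234 + 165.983767 = 193.173000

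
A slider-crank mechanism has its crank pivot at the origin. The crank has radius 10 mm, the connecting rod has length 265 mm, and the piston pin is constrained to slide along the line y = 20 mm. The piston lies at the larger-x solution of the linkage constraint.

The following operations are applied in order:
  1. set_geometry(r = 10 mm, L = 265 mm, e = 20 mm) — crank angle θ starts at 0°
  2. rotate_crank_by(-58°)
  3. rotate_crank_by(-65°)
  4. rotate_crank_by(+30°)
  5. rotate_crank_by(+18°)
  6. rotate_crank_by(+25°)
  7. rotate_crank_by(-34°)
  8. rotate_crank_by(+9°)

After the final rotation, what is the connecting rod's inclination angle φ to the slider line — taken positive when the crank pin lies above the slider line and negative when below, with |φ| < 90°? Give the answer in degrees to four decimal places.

-6.4261

set_geometry: r = 10 mm, L = 265 mm, e = 20 mm; θ ← 0°
rotate_crank_by(-58°): θ ← 0° -58° = -58°
rotate_crank_by(-65°): θ ← -58° -65° = -123°
rotate_crank_by(+30°): θ ← -123° +30° = -93°
rotate_crank_by(+18°): θ ← -93° +18° = -75°
rotate_crank_by(+25°): θ ← -75° +25° = -50°
rotate_crank_by(-34°): θ ← -50° -34° = -84°
rotate_crank_by(+9°): θ ← -84° +9° = -75°
crank pin P = (r cos θ, r sin θ) = (2.588190, -9.659258)
h = r sin θ − e = -9.659258 − 20 = -29.659258
sin φ = h / L = -29.659258 / 265 = -0.11192173
φ = arcsin(-0.11192173) = -6.426107°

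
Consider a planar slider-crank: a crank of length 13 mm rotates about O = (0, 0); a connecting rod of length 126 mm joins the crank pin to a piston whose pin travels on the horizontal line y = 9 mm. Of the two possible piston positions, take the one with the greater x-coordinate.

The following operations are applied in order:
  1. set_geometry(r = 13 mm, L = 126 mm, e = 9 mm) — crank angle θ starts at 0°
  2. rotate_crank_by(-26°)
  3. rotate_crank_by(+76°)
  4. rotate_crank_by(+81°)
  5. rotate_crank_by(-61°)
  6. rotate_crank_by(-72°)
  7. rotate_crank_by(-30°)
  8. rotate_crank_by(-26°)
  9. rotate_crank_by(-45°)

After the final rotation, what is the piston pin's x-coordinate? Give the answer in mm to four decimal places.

121.1988

set_geometry: r = 13 mm, L = 126 mm, e = 9 mm; θ ← 0°
rotate_crank_by(-26°): θ ← 0° -26° = -26°
rotate_crank_by(+76°): θ ← -26° +76° = 50°
rotate_crank_by(+81°): θ ← 50° +81° = 131°
rotate_crank_by(-61°): θ ← 131° -61° = 70°
rotate_crank_by(-72°): θ ← 70° -72° = -2°
rotate_crank_by(-30°): θ ← -2° -30° = -32°
rotate_crank_by(-26°): θ ← -32° -26° = -58°
rotate_crank_by(-45°): θ ← -58° -45° = -103°
crank pin P = (r cos θ, r sin θ) = (-2.924364, -12.666811)
h = r sin θ − e = -12.666811 − 9 = -21.666811
x = r cos θ + √(L² − h²) = -2.924364 + √(15876.0 − 469.4507) = -2.924364 + 124.123122 = 121.198758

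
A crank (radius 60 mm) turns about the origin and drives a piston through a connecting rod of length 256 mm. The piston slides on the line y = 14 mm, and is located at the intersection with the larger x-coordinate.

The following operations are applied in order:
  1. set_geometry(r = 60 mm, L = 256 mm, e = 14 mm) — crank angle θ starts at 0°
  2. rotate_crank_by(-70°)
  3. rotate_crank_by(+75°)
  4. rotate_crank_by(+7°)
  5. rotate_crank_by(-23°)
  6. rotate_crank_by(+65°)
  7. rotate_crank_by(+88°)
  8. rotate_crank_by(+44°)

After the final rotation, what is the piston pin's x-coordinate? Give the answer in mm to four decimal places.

195.5248

set_geometry: r = 60 mm, L = 256 mm, e = 14 mm; θ ← 0°
rotate_crank_by(-70°): θ ← 0° -70° = -70°
rotate_crank_by(+75°): θ ← -70° +75° = 5°
rotate_crank_by(+7°): θ ← 5° +7° = 12°
rotate_crank_by(-23°): θ ← 12° -23° = -11°
rotate_crank_by(+65°): θ ← -11° +65° = 54°
rotate_crank_by(+88°): θ ← 54° +88° = 142°
rotate_crank_by(+44°): θ ← 142° +44° = 186°
crank pin P = (r cos θ, r sin θ) = (-59.671314, -6.271708)
h = r sin θ − e = -6.271708 − 14 = -20.271708
x = r cos θ + √(L² − h²) = -59.671314 + √(65536.0 − 410.9421) = -59.671314 + 255.196116 = 195.524803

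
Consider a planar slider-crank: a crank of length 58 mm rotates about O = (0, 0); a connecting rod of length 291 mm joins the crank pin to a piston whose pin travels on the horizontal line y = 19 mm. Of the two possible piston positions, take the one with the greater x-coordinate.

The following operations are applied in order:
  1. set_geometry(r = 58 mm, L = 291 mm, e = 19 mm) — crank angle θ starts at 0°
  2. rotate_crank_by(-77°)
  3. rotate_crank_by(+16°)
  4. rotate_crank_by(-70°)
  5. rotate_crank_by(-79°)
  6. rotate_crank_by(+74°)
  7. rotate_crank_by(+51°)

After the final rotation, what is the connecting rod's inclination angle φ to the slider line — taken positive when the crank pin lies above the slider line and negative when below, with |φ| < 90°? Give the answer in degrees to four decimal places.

-15.2984

set_geometry: r = 58 mm, L = 291 mm, e = 19 mm; θ ← 0°
rotate_crank_by(-77°): θ ← 0° -77° = -77°
rotate_crank_by(+16°): θ ← -77° +16° = -61°
rotate_crank_by(-70°): θ ← -61° -70° = -131°
rotate_crank_by(-79°): θ ← -131° -79° = -210°
rotate_crank_by(+74°): θ ← -210° +74° = -136°
rotate_crank_by(+51°): θ ← -136° +51° = -85°
crank pin P = (r cos θ, r sin θ) = (5.055033, -57.779292)
h = r sin θ − e = -57.779292 − 19 = -76.779292
sin φ = h / L = -76.779292 / 291 = -0.26384637
φ = arcsin(-0.26384637) = -15.298415°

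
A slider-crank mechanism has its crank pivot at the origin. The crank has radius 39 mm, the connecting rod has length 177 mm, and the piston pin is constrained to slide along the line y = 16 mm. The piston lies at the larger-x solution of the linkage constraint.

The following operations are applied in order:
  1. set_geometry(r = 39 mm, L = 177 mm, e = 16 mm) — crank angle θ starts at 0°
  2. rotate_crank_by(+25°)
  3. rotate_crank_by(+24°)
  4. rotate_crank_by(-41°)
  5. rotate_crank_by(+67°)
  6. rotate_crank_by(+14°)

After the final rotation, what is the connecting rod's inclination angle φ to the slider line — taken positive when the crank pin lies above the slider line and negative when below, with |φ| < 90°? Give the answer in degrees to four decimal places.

set_geometry: r = 39 mm, L = 177 mm, e = 16 mm; θ ← 0°
rotate_crank_by(+25°): θ ← 0° +25° = 25°
rotate_crank_by(+24°): θ ← 25° +24° = 49°
rotate_crank_by(-41°): θ ← 49° -41° = 8°
rotate_crank_by(+67°): θ ← 8° +67° = 75°
rotate_crank_by(+14°): θ ← 75° +14° = 89°
crank pin P = (r cos θ, r sin θ) = (0.680644, 38.994060)
h = r sin θ − e = 38.994060 − 16 = 22.994060
sin φ = h / L = 22.994060 / 177 = 0.12990994
φ = arcsin(0.12990994) = 7.464388°

7.4644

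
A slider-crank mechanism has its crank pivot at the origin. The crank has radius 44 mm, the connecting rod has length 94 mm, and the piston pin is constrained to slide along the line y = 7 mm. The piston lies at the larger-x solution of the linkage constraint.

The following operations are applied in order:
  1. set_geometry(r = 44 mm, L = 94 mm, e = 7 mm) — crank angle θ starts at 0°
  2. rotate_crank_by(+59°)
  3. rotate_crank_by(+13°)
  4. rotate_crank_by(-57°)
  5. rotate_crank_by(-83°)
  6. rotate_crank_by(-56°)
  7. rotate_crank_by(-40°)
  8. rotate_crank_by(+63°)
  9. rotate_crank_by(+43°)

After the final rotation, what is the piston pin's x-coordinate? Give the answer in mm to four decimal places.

106.2155

set_geometry: r = 44 mm, L = 94 mm, e = 7 mm; θ ← 0°
rotate_crank_by(+59°): θ ← 0° +59° = 59°
rotate_crank_by(+13°): θ ← 59° +13° = 72°
rotate_crank_by(-57°): θ ← 72° -57° = 15°
rotate_crank_by(-83°): θ ← 15° -83° = -68°
rotate_crank_by(-56°): θ ← -68° -56° = -124°
rotate_crank_by(-40°): θ ← -124° -40° = -164°
rotate_crank_by(+63°): θ ← -164° +63° = -101°
rotate_crank_by(+43°): θ ← -101° +43° = -58°
crank pin P = (r cos θ, r sin θ) = (23.316448, -37.314116)
h = r sin θ − e = -37.314116 − 7 = -44.314116
x = r cos θ + √(L² − h²) = 23.316448 + √(8836.0 − 1963.7409) = 23.316448 + 82.899090 = 106.215538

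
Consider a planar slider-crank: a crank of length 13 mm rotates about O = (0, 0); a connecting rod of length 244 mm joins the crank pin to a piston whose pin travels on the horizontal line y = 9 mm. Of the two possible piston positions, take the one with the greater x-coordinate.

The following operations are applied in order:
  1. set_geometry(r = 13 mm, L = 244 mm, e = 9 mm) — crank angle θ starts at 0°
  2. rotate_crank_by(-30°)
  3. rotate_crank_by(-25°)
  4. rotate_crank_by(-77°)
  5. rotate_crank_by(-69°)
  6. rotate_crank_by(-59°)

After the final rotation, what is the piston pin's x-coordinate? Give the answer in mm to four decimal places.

241.7129

set_geometry: r = 13 mm, L = 244 mm, e = 9 mm; θ ← 0°
rotate_crank_by(-30°): θ ← 0° -30° = -30°
rotate_crank_by(-25°): θ ← -30° -25° = -55°
rotate_crank_by(-77°): θ ← -55° -77° = -132°
rotate_crank_by(-69°): θ ← -132° -69° = -201°
rotate_crank_by(-59°): θ ← -201° -59° = -260°
crank pin P = (r cos θ, r sin θ) = (-2.257426, 12.802501)
h = r sin θ − e = 12.802501 − 9 = 3.802501
x = r cos θ + √(L² − h²) = -2.257426 + √(59536.0 − 14.4590) = -2.257426 + 243.970369 = 241.712943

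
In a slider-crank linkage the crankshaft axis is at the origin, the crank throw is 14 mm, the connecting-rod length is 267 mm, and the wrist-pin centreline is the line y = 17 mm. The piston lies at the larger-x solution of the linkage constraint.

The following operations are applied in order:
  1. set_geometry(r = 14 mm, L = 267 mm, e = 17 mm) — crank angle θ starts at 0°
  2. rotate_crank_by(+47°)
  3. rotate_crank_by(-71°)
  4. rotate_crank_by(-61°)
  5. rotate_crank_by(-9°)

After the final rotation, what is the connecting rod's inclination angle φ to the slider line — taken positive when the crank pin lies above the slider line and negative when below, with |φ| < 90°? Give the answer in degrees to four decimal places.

set_geometry: r = 14 mm, L = 267 mm, e = 17 mm; θ ← 0°
rotate_crank_by(+47°): θ ← 0° +47° = 47°
rotate_crank_by(-71°): θ ← 47° -71° = -24°
rotate_crank_by(-61°): θ ← -24° -61° = -85°
rotate_crank_by(-9°): θ ← -85° -9° = -94°
crank pin P = (r cos θ, r sin θ) = (-0.976591, -13.965897)
h = r sin θ − e = -13.965897 − 17 = -30.965897
sin φ = h / L = -30.965897 / 267 = -0.11597714
φ = arcsin(-0.11597714) = -6.659988°

-6.6600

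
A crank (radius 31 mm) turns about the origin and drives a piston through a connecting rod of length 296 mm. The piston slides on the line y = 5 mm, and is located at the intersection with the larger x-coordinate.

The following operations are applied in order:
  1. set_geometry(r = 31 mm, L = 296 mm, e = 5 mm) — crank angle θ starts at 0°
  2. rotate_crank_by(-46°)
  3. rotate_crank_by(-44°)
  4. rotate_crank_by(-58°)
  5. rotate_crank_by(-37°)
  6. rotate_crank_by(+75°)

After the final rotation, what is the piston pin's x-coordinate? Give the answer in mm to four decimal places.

set_geometry: r = 31 mm, L = 296 mm, e = 5 mm; θ ← 0°
rotate_crank_by(-46°): θ ← 0° -46° = -46°
rotate_crank_by(-44°): θ ← -46° -44° = -90°
rotate_crank_by(-58°): θ ← -90° -58° = -148°
rotate_crank_by(-37°): θ ← -148° -37° = -185°
rotate_crank_by(+75°): θ ← -185° +75° = -110°
crank pin P = (r cos θ, r sin θ) = (-10.602624, -29.130471)
h = r sin θ − e = -29.130471 − 5 = -34.130471
x = r cos θ + √(L² − h²) = -10.602624 + √(87616.0 − 1164.8891) = -10.602624 + 294.025698 = 283.423073

283.4231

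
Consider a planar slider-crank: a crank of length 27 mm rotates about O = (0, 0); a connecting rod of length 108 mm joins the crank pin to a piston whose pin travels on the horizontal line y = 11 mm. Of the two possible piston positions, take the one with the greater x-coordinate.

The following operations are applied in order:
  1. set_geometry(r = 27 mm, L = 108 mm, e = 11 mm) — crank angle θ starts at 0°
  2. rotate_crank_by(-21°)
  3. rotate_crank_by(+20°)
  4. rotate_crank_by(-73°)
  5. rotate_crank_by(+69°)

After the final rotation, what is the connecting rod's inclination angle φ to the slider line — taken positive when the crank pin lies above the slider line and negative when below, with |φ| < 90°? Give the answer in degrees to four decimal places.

-7.1023

set_geometry: r = 27 mm, L = 108 mm, e = 11 mm; θ ← 0°
rotate_crank_by(-21°): θ ← 0° -21° = -21°
rotate_crank_by(+20°): θ ← -21° +20° = -1°
rotate_crank_by(-73°): θ ← -1° -73° = -74°
rotate_crank_by(+69°): θ ← -74° +69° = -5°
crank pin P = (r cos θ, r sin θ) = (26.897257, -2.353205)
h = r sin θ − e = -2.353205 − 11 = -13.353205
sin φ = h / L = -13.353205 / 108 = -0.12364079
φ = arcsin(-0.12364079) = -7.102270°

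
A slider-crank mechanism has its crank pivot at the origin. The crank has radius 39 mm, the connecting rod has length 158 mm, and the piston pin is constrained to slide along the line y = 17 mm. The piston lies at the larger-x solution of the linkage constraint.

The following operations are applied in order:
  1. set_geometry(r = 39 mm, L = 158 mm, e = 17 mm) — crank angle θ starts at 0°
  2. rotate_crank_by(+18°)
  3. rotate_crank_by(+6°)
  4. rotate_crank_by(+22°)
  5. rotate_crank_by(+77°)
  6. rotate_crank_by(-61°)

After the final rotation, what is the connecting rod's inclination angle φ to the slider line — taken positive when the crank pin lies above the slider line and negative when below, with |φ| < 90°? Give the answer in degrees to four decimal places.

6.3354

set_geometry: r = 39 mm, L = 158 mm, e = 17 mm; θ ← 0°
rotate_crank_by(+18°): θ ← 0° +18° = 18°
rotate_crank_by(+6°): θ ← 18° +6° = 24°
rotate_crank_by(+22°): θ ← 24° +22° = 46°
rotate_crank_by(+77°): θ ← 46° +77° = 123°
rotate_crank_by(-61°): θ ← 123° -61° = 62°
crank pin P = (r cos θ, r sin θ) = (18.309391, 34.434956)
h = r sin θ − e = 34.434956 − 17 = 17.434956
sin φ = h / L = 17.434956 / 158 = 0.11034782
φ = arcsin(0.11034782) = 6.335366°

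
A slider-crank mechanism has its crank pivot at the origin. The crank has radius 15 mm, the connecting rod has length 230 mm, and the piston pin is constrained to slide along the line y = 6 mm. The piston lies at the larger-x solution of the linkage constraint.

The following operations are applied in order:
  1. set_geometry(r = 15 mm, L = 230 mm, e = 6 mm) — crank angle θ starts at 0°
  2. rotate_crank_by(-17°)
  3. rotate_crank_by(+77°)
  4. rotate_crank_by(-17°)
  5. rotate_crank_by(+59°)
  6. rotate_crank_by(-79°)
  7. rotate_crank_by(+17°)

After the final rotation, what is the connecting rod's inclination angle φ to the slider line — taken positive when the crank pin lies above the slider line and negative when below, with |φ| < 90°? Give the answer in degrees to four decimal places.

set_geometry: r = 15 mm, L = 230 mm, e = 6 mm; θ ← 0°
rotate_crank_by(-17°): θ ← 0° -17° = -17°
rotate_crank_by(+77°): θ ← -17° +77° = 60°
rotate_crank_by(-17°): θ ← 60° -17° = 43°
rotate_crank_by(+59°): θ ← 43° +59° = 102°
rotate_crank_by(-79°): θ ← 102° -79° = 23°
rotate_crank_by(+17°): θ ← 23° +17° = 40°
crank pin P = (r cos θ, r sin θ) = (11.490667, 9.641814)
h = r sin θ − e = 9.641814 − 6 = 3.641814
sin φ = h / L = 3.641814 / 230 = 0.01583397
φ = arcsin(0.01583397) = 0.907258°

0.9073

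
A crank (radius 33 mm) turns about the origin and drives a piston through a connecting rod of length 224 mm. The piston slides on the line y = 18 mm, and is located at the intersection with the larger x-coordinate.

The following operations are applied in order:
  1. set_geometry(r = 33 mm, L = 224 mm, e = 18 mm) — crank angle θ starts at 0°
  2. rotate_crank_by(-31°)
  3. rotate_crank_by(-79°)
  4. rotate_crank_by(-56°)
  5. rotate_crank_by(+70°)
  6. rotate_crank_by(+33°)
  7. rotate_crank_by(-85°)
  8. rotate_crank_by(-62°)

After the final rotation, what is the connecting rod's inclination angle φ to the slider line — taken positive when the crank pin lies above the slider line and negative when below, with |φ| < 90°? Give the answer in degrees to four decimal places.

-0.3837

set_geometry: r = 33 mm, L = 224 mm, e = 18 mm; θ ← 0°
rotate_crank_by(-31°): θ ← 0° -31° = -31°
rotate_crank_by(-79°): θ ← -31° -79° = -110°
rotate_crank_by(-56°): θ ← -110° -56° = -166°
rotate_crank_by(+70°): θ ← -166° +70° = -96°
rotate_crank_by(+33°): θ ← -96° +33° = -63°
rotate_crank_by(-85°): θ ← -63° -85° = -148°
rotate_crank_by(-62°): θ ← -148° -62° = -210°
crank pin P = (r cos θ, r sin θ) = (-28.578838, 16.500000)
h = r sin θ − e = 16.500000 − 18 = -1.500000
sin φ = h / L = -1.500000 / 224 = -0.00669643
φ = arcsin(-0.00669643) = -0.383680°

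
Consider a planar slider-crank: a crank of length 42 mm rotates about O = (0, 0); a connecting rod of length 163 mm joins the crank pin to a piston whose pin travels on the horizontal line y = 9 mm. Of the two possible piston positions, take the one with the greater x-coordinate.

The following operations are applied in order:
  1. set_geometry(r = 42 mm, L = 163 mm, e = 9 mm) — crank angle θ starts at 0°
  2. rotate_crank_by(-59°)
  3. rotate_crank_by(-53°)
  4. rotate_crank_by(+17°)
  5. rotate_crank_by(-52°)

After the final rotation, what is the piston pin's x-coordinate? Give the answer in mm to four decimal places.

124.6289

set_geometry: r = 42 mm, L = 163 mm, e = 9 mm; θ ← 0°
rotate_crank_by(-59°): θ ← 0° -59° = -59°
rotate_crank_by(-53°): θ ← -59° -53° = -112°
rotate_crank_by(+17°): θ ← -112° +17° = -95°
rotate_crank_by(-52°): θ ← -95° -52° = -147°
crank pin P = (r cos θ, r sin θ) = (-35.224164, -22.874839)
h = r sin θ − e = -22.874839 − 9 = -31.874839
x = r cos θ + √(L² − h²) = -35.224164 + √(26569.0 − 1016.0054) = -35.224164 + 159.853041 = 124.628877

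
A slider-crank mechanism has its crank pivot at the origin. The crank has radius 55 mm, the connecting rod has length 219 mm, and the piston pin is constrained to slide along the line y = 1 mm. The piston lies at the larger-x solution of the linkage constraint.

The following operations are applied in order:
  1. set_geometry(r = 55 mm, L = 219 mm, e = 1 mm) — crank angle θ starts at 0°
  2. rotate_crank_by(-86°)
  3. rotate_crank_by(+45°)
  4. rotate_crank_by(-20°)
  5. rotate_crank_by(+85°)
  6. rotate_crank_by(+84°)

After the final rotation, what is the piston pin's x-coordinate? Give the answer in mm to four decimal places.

set_geometry: r = 55 mm, L = 219 mm, e = 1 mm; θ ← 0°
rotate_crank_by(-86°): θ ← 0° -86° = -86°
rotate_crank_by(+45°): θ ← -86° +45° = -41°
rotate_crank_by(-20°): θ ← -41° -20° = -61°
rotate_crank_by(+85°): θ ← -61° +85° = 24°
rotate_crank_by(+84°): θ ← 24° +84° = 108°
crank pin P = (r cos θ, r sin θ) = (-16.995935, 52.308108)
h = r sin θ − e = 52.308108 − 1 = 51.308108
x = r cos θ + √(L² − h²) = -16.995935 + √(47961.0 − 2632.5220) = -16.995935 + 212.904857 = 195.908922

195.9089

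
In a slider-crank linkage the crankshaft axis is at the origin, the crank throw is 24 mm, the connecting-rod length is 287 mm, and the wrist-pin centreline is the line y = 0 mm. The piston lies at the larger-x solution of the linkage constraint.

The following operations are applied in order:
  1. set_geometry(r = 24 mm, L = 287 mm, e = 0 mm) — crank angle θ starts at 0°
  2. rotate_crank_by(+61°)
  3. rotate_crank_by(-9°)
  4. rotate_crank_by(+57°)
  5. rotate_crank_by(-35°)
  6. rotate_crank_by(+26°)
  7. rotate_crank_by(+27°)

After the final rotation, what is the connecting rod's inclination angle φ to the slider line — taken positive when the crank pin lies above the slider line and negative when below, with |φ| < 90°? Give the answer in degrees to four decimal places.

3.8293

set_geometry: r = 24 mm, L = 287 mm, e = 0 mm; θ ← 0°
rotate_crank_by(+61°): θ ← 0° +61° = 61°
rotate_crank_by(-9°): θ ← 61° -9° = 52°
rotate_crank_by(+57°): θ ← 52° +57° = 109°
rotate_crank_by(-35°): θ ← 109° -35° = 74°
rotate_crank_by(+26°): θ ← 74° +26° = 100°
rotate_crank_by(+27°): θ ← 100° +27° = 127°
crank pin P = (r cos θ, r sin θ) = (-14.443561, 19.167252)
h = r sin θ − e = 19.167252 − 0 = 19.167252
sin φ = h / L = 19.167252 / 287 = 0.06678485
φ = arcsin(0.06678485) = 3.829340°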